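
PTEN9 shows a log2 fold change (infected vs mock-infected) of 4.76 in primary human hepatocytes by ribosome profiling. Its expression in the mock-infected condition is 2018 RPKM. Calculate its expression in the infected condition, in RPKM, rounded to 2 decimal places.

54679.43

Fold change = 2^(4.76) = 27.0958
infected expression = 2018 × 27.0958 = 54679.43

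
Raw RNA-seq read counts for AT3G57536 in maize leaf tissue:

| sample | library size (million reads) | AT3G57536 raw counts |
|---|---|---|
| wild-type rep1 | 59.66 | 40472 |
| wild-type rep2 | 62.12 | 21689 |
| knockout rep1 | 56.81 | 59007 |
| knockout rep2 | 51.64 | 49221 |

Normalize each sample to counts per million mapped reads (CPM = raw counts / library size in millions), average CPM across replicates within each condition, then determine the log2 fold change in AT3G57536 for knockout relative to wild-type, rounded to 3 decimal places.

0.955

CPM(wild-type rep1) = 40472 / 59.66 = 678.3775
CPM(wild-type rep2) = 21689 / 62.12 = 349.1468
CPM(knockout rep1) = 59007 / 56.81 = 1038.6728
CPM(knockout rep2) = 49221 / 51.64 = 953.1565
mean CPM(wild-type) = 513.7621; mean CPM(knockout) = 995.9146
Fold change = 995.9146 / 513.7621 = 1.93847
log2(1.93847) = 0.9549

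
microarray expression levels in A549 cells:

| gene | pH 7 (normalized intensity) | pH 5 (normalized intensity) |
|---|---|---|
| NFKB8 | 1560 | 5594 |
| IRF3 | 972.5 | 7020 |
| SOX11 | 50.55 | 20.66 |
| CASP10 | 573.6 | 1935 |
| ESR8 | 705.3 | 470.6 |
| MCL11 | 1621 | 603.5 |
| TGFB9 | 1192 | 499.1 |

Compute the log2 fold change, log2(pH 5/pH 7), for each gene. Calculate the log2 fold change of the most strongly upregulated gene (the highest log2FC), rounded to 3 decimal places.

2.852

log2(5594/1560) = 1.842  (NFKB8)
log2(7020/972.5) = 2.852  (IRF3)
log2(20.66/50.55) = -1.291  (SOX11)
log2(1935/573.6) = 1.754  (CASP10)
log2(470.6/705.3) = -0.584  (ESR8)
log2(603.5/1621) = -1.425  (MCL11)
log2(499.1/1192) = -1.256  (TGFB9)
IRF3 is most strongly upregulated.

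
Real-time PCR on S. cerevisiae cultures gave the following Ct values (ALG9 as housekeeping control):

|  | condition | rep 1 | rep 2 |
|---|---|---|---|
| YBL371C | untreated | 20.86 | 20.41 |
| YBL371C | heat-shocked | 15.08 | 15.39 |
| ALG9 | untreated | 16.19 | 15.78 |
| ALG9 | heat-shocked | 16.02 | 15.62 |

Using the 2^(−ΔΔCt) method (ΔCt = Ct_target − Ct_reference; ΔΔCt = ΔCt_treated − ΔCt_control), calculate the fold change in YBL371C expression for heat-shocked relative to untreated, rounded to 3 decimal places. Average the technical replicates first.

Mean Ct: YBL371C untreated 20.635; YBL371C heat-shocked 15.235; ALG9 untreated 15.985; ALG9 heat-shocked 15.820
ΔCt(untreated) = 20.635 − 15.985 = 4.650
ΔCt(heat-shocked) = 15.235 − 15.820 = -0.585
ΔΔCt = -0.585 − 4.650 = -5.235
Fold change = 2^(−(-5.235)) = 2^5.235 = 37.6610

37.661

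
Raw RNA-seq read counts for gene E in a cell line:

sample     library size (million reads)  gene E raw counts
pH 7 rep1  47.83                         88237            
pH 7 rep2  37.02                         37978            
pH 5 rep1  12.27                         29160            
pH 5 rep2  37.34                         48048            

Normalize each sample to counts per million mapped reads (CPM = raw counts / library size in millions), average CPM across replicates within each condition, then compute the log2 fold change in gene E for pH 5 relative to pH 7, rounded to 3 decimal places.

0.352

CPM(pH 7 rep1) = 88237 / 47.83 = 1844.8045
CPM(pH 7 rep2) = 37978 / 37.02 = 1025.8779
CPM(pH 5 rep1) = 29160 / 12.27 = 2376.5281
CPM(pH 5 rep2) = 48048 / 37.34 = 1286.7702
mean CPM(pH 7) = 1435.3412; mean CPM(pH 5) = 1831.6492
Fold change = 1831.6492 / 1435.3412 = 1.27611
log2(1.27611) = 0.3517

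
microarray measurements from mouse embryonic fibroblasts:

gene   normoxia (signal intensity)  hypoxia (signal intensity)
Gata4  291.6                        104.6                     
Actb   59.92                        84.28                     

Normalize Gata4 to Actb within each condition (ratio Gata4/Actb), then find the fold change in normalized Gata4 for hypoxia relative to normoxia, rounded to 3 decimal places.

0.255

Gata4/Actb (normoxia) = 291.6 / 59.92 = 4.8665
Gata4/Actb (hypoxia) = 104.6 / 84.28 = 1.2411
Fold change = 1.2411 / 4.8665 = 0.2550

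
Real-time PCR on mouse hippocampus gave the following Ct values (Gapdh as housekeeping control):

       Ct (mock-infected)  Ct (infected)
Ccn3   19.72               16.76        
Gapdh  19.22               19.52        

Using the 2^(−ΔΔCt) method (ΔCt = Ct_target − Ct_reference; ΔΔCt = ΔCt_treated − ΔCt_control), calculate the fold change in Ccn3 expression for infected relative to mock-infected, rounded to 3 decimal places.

9.580

ΔCt(mock-infected) = 19.720 − 19.220 = 0.500
ΔCt(infected) = 16.760 − 19.520 = -2.760
ΔΔCt = -2.760 − 0.500 = -3.260
Fold change = 2^(−(-3.260)) = 2^3.260 = 9.5798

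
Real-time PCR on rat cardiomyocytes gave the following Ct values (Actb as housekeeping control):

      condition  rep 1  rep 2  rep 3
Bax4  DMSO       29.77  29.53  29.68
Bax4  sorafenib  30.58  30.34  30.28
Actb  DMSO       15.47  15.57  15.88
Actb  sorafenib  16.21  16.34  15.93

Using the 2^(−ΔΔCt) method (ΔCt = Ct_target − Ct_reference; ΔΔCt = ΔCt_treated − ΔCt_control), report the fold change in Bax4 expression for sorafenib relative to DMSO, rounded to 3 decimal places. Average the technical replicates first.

Mean Ct: Bax4 DMSO 29.660; Bax4 sorafenib 30.400; Actb DMSO 15.640; Actb sorafenib 16.160
ΔCt(DMSO) = 29.660 − 15.640 = 14.020
ΔCt(sorafenib) = 30.400 − 16.160 = 14.240
ΔΔCt = 14.240 − 14.020 = 0.220
Fold change = 2^(−0.220) = 0.8586

0.859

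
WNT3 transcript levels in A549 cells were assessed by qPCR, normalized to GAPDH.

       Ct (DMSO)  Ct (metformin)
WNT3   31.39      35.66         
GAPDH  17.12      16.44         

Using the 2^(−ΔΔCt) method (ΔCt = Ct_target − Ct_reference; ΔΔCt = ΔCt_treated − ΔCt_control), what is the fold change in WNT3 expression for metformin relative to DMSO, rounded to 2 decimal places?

ΔCt(DMSO) = 31.390 − 17.120 = 14.270
ΔCt(metformin) = 35.660 − 16.440 = 19.220
ΔΔCt = 19.220 − 14.270 = 4.950
Fold change = 2^(−4.950) = 0.032

0.03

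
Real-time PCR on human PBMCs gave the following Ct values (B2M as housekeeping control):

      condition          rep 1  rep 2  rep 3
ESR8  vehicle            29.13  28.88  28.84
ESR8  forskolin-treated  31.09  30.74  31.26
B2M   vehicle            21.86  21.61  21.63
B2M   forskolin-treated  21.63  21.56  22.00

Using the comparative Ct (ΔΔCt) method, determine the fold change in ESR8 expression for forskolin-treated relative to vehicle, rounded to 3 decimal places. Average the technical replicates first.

Mean Ct: ESR8 vehicle 28.950; ESR8 forskolin-treated 31.030; B2M vehicle 21.700; B2M forskolin-treated 21.730
ΔCt(vehicle) = 28.950 − 21.700 = 7.250
ΔCt(forskolin-treated) = 31.030 − 21.730 = 9.300
ΔΔCt = 9.300 − 7.250 = 2.050
Fold change = 2^(−2.050) = 0.2415

0.241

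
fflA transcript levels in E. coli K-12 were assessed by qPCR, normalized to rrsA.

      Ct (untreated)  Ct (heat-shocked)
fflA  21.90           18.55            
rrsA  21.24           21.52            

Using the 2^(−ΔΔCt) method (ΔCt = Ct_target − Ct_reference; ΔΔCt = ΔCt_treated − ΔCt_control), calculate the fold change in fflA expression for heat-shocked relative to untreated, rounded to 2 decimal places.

12.38

ΔCt(untreated) = 21.900 − 21.240 = 0.660
ΔCt(heat-shocked) = 18.550 − 21.520 = -2.970
ΔΔCt = -2.970 − 0.660 = -3.630
Fold change = 2^(−(-3.630)) = 2^3.630 = 12.381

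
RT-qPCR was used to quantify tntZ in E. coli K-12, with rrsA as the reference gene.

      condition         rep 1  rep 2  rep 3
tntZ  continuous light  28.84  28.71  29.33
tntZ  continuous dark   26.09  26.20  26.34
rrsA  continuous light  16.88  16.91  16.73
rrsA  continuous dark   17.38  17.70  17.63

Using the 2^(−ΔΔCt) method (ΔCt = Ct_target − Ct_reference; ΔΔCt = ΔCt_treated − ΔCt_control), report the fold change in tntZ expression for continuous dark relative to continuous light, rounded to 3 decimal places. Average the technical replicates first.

Mean Ct: tntZ continuous light 28.960; tntZ continuous dark 26.210; rrsA continuous light 16.840; rrsA continuous dark 17.570
ΔCt(continuous light) = 28.960 − 16.840 = 12.120
ΔCt(continuous dark) = 26.210 − 17.570 = 8.640
ΔΔCt = 8.640 − 12.120 = -3.480
Fold change = 2^(−(-3.480)) = 2^3.480 = 11.1579

11.158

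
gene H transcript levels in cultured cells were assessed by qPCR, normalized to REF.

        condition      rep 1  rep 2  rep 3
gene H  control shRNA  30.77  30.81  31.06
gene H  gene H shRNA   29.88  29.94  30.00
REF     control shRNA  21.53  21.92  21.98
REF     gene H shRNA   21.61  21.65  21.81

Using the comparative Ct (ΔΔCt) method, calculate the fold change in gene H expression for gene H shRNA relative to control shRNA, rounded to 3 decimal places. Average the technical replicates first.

Mean Ct: gene H control shRNA 30.880; gene H gene H shRNA 29.940; REF control shRNA 21.810; REF gene H shRNA 21.690
ΔCt(control shRNA) = 30.880 − 21.810 = 9.070
ΔCt(gene H shRNA) = 29.940 − 21.690 = 8.250
ΔΔCt = 8.250 − 9.070 = -0.820
Fold change = 2^(−(-0.820)) = 2^0.820 = 1.7654

1.765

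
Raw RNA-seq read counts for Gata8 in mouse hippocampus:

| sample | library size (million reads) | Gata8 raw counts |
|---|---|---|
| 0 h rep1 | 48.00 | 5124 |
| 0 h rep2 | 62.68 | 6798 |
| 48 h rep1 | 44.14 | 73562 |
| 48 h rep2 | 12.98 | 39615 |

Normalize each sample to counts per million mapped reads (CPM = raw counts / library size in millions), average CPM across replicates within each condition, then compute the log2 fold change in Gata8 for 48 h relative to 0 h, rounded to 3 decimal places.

CPM(0 h rep1) = 5124 / 48.00 = 106.7500
CPM(0 h rep2) = 6798 / 62.68 = 108.4556
CPM(48 h rep1) = 73562 / 44.14 = 1666.5609
CPM(48 h rep2) = 39615 / 12.98 = 3052.0031
mean CPM(0 h) = 107.6028; mean CPM(48 h) = 2359.2820
Fold change = 2359.2820 / 107.6028 = 21.92584
log2(21.92584) = 4.4546

4.455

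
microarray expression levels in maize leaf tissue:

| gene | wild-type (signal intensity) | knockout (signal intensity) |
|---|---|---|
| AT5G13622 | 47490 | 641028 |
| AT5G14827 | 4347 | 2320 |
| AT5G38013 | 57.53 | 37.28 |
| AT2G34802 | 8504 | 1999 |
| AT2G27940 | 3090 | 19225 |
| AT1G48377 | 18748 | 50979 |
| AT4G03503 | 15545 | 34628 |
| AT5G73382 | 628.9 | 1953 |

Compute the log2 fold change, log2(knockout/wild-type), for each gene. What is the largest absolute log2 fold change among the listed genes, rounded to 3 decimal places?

3.755

log2(641028/47490) = 3.755  (AT5G13622)
log2(2320/4347) = -0.906  (AT5G14827)
log2(37.28/57.53) = -0.626  (AT5G38013)
log2(1999/8504) = -2.089  (AT2G34802)
log2(19225/3090) = 2.637  (AT2G27940)
log2(50979/18748) = 1.443  (AT1G48377)
log2(34628/15545) = 1.155  (AT4G03503)
log2(1953/628.9) = 1.635  (AT5G73382)
The largest magnitude belongs to AT5G13622.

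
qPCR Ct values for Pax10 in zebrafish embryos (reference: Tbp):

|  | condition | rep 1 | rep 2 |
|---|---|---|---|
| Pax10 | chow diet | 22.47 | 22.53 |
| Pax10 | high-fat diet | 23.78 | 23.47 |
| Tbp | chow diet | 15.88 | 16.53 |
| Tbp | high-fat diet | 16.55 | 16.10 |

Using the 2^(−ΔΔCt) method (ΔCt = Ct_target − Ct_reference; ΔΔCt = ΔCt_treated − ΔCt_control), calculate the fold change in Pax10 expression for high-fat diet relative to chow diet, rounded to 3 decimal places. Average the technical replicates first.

0.498

Mean Ct: Pax10 chow diet 22.500; Pax10 high-fat diet 23.625; Tbp chow diet 16.205; Tbp high-fat diet 16.325
ΔCt(chow diet) = 22.500 − 16.205 = 6.295
ΔCt(high-fat diet) = 23.625 − 16.325 = 7.300
ΔΔCt = 7.300 − 6.295 = 1.005
Fold change = 2^(−1.005) = 0.4983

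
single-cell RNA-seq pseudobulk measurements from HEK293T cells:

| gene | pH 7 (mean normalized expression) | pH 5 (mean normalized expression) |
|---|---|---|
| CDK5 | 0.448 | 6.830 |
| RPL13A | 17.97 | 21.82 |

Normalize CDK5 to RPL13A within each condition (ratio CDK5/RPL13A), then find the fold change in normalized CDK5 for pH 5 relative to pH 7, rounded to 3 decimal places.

CDK5/RPL13A (pH 7) = 0.448 / 17.97 = 0.02493
CDK5/RPL13A (pH 5) = 6.830 / 21.82 = 0.31302
Fold change = 0.31302 / 0.02493 = 12.5556

12.556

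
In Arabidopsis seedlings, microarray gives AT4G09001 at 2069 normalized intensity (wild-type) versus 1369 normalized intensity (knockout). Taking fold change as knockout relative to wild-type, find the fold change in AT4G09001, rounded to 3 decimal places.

0.662

Fold change = 1369 / 2069 = 0.6617
AT4G09001 is downregulated.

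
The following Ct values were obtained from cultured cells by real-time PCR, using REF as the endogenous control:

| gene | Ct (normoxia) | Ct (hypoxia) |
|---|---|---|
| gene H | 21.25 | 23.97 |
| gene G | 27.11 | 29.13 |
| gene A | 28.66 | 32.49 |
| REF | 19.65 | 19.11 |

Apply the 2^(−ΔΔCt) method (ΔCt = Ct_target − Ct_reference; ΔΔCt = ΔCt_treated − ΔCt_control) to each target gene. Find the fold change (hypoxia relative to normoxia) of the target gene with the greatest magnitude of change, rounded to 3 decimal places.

0.048

gene H: ΔΔCt = (23.97−19.11) − (21.25−19.65) = 4.86 − 1.60 = 3.26; fold change = 2^-3.26 = 0.104
gene G: ΔΔCt = (29.13−19.11) − (27.11−19.65) = 10.02 − 7.46 = 2.56; fold change = 2^-2.56 = 0.170
gene A: ΔΔCt = (32.49−19.11) − (28.66−19.65) = 13.38 − 9.01 = 4.37; fold change = 2^-4.37 = 0.048
gene A has the largest |ΔΔCt| = 4.37.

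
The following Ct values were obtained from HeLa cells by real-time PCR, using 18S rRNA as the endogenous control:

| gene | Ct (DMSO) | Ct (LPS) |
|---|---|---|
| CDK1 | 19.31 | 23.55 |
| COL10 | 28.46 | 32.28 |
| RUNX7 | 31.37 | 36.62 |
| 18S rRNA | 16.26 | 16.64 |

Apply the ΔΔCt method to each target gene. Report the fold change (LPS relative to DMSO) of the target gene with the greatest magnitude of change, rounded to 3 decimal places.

CDK1: ΔΔCt = (23.55−16.64) − (19.31−16.26) = 6.91 − 3.05 = 3.86; fold change = 2^-3.86 = 0.069
COL10: ΔΔCt = (32.28−16.64) − (28.46−16.26) = 15.64 − 12.20 = 3.44; fold change = 2^-3.44 = 0.092
RUNX7: ΔΔCt = (36.62−16.64) − (31.37−16.26) = 19.98 − 15.11 = 4.87; fold change = 2^-4.87 = 0.034
RUNX7 has the largest |ΔΔCt| = 4.87.

0.034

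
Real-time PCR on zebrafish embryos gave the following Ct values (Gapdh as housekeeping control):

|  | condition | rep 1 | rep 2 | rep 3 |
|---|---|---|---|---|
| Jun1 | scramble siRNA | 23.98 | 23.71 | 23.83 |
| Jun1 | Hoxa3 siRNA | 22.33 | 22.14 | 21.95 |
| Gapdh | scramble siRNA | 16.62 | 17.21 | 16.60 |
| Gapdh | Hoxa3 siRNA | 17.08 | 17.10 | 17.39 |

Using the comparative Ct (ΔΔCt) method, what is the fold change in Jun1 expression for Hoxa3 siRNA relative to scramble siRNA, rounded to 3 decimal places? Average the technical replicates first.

Mean Ct: Jun1 scramble siRNA 23.840; Jun1 Hoxa3 siRNA 22.140; Gapdh scramble siRNA 16.810; Gapdh Hoxa3 siRNA 17.190
ΔCt(scramble siRNA) = 23.840 − 16.810 = 7.030
ΔCt(Hoxa3 siRNA) = 22.140 − 17.190 = 4.950
ΔΔCt = 4.950 − 7.030 = -2.080
Fold change = 2^(−(-2.080)) = 2^2.080 = 4.2281

4.228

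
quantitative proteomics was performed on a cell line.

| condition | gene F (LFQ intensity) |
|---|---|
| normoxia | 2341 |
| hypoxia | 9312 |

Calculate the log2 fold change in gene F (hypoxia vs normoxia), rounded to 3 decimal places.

1.992

Fold change = 9312 / 2341 = 3.9778
log2(3.9778) = 1.9920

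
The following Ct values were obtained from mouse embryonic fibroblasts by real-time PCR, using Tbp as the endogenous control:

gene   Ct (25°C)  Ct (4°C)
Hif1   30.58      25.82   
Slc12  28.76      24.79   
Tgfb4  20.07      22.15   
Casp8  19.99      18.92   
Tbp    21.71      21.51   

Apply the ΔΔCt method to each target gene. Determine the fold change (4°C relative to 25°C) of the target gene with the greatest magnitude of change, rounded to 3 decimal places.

Hif1: ΔΔCt = (25.82−21.51) − (30.58−21.71) = 4.31 − 8.87 = -4.56; fold change = 2^4.56 = 23.588
Slc12: ΔΔCt = (24.79−21.51) − (28.76−21.71) = 3.28 − 7.05 = -3.77; fold change = 2^3.77 = 13.642
Tgfb4: ΔΔCt = (22.15−21.51) − (20.07−21.71) = 0.64 − (-1.64) = 2.28; fold change = 2^-2.28 = 0.206
Casp8: ΔΔCt = (18.92−21.51) − (19.99−21.71) = -2.59 − (-1.72) = -0.87; fold change = 2^0.87 = 1.828
Hif1 has the largest |ΔΔCt| = 4.56.

23.588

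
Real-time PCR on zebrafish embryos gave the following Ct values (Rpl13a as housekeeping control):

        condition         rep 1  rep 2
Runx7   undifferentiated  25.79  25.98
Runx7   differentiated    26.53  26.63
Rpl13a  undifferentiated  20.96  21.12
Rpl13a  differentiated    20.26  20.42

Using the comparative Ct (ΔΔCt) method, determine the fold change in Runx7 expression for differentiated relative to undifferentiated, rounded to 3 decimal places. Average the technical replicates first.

0.380

Mean Ct: Runx7 undifferentiated 25.885; Runx7 differentiated 26.580; Rpl13a undifferentiated 21.040; Rpl13a differentiated 20.340
ΔCt(undifferentiated) = 25.885 − 21.040 = 4.845
ΔCt(differentiated) = 26.580 − 20.340 = 6.240
ΔΔCt = 6.240 − 4.845 = 1.395
Fold change = 2^(−1.395) = 0.3802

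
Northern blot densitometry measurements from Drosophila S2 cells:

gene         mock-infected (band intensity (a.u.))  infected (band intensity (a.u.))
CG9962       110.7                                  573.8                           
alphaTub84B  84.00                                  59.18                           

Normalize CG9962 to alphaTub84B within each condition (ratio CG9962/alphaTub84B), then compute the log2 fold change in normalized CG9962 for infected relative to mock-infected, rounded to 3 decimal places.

2.879

CG9962/alphaTub84B (mock-infected) = 110.7 / 84.00 = 1.3179
CG9962/alphaTub84B (infected) = 573.8 / 59.18 = 9.6958
Fold change = 9.6958 / 1.3179 = 7.3573
log2(7.3573) = 2.8792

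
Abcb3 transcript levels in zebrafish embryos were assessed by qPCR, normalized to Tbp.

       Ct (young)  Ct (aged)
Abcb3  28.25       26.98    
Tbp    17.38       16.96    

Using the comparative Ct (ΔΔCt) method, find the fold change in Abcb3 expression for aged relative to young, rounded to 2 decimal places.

1.80

ΔCt(young) = 28.250 − 17.380 = 10.870
ΔCt(aged) = 26.980 − 16.960 = 10.020
ΔΔCt = 10.020 − 10.870 = -0.850
Fold change = 2^(−(-0.850)) = 2^0.850 = 1.803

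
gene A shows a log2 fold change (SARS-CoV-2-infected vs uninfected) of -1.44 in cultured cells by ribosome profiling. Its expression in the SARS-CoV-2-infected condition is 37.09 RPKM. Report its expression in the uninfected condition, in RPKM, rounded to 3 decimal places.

100.633

Fold change = 2^(-1.44) = 0.3686
uninfected expression = 37.09 / 0.3686 = 100.633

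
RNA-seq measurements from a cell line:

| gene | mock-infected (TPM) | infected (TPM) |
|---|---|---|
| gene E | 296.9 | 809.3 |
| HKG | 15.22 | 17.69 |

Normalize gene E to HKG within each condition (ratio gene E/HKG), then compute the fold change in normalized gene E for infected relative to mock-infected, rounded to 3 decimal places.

gene E/HKG (mock-infected) = 296.9 / 15.22 = 19.507
gene E/HKG (infected) = 809.3 / 17.69 = 45.749
Fold change = 45.749 / 19.507 = 2.3452

2.345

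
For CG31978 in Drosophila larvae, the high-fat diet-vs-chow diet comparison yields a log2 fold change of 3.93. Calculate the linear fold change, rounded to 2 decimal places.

15.24

Fold change = 2^(3.93) = 15.242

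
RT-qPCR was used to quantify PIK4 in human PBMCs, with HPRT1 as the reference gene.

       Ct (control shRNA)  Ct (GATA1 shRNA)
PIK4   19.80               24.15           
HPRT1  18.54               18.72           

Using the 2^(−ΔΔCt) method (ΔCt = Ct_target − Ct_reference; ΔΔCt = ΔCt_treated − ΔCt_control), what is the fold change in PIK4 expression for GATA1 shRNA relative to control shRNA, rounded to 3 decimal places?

0.056

ΔCt(control shRNA) = 19.800 − 18.540 = 1.260
ΔCt(GATA1 shRNA) = 24.150 − 18.720 = 5.430
ΔΔCt = 5.430 − 1.260 = 4.170
Fold change = 2^(−4.170) = 0.0556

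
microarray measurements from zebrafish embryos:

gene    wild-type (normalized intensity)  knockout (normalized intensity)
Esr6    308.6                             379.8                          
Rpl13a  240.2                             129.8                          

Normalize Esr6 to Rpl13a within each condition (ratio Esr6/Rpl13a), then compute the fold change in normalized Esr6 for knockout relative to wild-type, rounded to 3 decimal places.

2.277

Esr6/Rpl13a (wild-type) = 308.6 / 240.2 = 1.2848
Esr6/Rpl13a (knockout) = 379.8 / 129.8 = 2.926
Fold change = 2.926 / 1.2848 = 2.2775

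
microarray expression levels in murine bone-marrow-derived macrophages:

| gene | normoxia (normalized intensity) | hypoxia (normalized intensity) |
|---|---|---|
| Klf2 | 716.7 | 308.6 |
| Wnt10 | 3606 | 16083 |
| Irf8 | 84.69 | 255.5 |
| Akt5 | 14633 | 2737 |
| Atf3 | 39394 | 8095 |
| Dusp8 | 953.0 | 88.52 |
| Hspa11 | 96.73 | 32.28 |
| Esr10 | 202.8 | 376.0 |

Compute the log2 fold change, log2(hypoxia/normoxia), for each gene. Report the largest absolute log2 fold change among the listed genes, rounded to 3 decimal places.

log2(308.6/716.7) = -1.216  (Klf2)
log2(16083/3606) = 2.157  (Wnt10)
log2(255.5/84.69) = 1.593  (Irf8)
log2(2737/14633) = -2.419  (Akt5)
log2(8095/39394) = -2.283  (Atf3)
log2(88.52/953.0) = -3.428  (Dusp8)
log2(32.28/96.73) = -1.583  (Hspa11)
log2(376.0/202.8) = 0.891  (Esr10)
The largest magnitude belongs to Dusp8.

3.428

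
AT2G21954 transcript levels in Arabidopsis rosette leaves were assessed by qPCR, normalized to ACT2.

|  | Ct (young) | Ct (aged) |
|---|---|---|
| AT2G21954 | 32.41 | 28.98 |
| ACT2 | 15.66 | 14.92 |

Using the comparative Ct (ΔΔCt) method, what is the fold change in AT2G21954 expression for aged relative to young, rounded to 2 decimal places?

ΔCt(young) = 32.410 − 15.660 = 16.750
ΔCt(aged) = 28.980 − 14.920 = 14.060
ΔΔCt = 14.060 − 16.750 = -2.690
Fold change = 2^(−(-2.690)) = 2^2.690 = 6.453

6.45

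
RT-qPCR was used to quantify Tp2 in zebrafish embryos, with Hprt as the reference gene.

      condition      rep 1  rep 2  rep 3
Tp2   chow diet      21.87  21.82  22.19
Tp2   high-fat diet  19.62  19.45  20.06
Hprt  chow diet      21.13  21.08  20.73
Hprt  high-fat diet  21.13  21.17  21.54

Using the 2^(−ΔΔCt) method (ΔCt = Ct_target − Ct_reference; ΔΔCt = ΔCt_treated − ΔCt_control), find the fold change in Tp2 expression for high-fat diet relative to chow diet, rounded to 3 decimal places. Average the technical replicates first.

5.856

Mean Ct: Tp2 chow diet 21.960; Tp2 high-fat diet 19.710; Hprt chow diet 20.980; Hprt high-fat diet 21.280
ΔCt(chow diet) = 21.960 − 20.980 = 0.980
ΔCt(high-fat diet) = 19.710 − 21.280 = -1.570
ΔΔCt = -1.570 − 0.980 = -2.550
Fold change = 2^(−(-2.550)) = 2^2.550 = 5.8563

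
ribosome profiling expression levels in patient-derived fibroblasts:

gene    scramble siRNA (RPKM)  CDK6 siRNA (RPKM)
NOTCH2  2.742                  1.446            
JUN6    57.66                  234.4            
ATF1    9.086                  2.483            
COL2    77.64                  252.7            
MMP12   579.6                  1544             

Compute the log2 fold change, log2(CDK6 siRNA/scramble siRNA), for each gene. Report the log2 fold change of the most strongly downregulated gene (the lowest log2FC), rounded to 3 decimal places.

-1.872

log2(1.446/2.742) = -0.923  (NOTCH2)
log2(234.4/57.66) = 2.023  (JUN6)
log2(2.483/9.086) = -1.872  (ATF1)
log2(252.7/77.64) = 1.703  (COL2)
log2(1544/579.6) = 1.414  (MMP12)
ATF1 is most strongly downregulated.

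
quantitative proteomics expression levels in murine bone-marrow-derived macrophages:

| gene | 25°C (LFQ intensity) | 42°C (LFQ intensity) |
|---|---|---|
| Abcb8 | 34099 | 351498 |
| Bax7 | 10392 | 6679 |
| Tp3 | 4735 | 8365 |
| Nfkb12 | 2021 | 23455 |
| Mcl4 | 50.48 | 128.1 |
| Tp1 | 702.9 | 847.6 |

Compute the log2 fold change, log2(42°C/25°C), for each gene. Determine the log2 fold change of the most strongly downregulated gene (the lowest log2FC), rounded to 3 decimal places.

log2(351498/34099) = 3.366  (Abcb8)
log2(6679/10392) = -0.638  (Bax7)
log2(8365/4735) = 0.821  (Tp3)
log2(23455/2021) = 3.537  (Nfkb12)
log2(128.1/50.48) = 1.343  (Mcl4)
log2(847.6/702.9) = 0.270  (Tp1)
Bax7 is most strongly downregulated.

-0.638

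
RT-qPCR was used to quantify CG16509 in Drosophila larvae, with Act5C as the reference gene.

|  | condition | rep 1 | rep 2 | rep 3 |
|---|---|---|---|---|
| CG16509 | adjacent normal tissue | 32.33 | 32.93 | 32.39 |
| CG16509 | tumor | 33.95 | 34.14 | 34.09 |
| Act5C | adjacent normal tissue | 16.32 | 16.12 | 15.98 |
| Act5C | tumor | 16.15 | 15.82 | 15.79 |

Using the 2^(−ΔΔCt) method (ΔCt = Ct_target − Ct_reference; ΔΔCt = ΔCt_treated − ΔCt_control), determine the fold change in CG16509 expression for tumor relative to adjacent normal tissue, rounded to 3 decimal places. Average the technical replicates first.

Mean Ct: CG16509 adjacent normal tissue 32.550; CG16509 tumor 34.060; Act5C adjacent normal tissue 16.140; Act5C tumor 15.920
ΔCt(adjacent normal tissue) = 32.550 − 16.140 = 16.410
ΔCt(tumor) = 34.060 − 15.920 = 18.140
ΔΔCt = 18.140 − 16.410 = 1.730
Fold change = 2^(−1.730) = 0.3015

0.301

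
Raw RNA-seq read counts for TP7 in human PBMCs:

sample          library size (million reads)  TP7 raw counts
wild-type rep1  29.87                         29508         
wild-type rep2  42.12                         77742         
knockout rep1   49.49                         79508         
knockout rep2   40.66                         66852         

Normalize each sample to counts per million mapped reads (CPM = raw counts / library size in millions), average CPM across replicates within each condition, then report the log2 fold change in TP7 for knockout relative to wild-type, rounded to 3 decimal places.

0.198

CPM(wild-type rep1) = 29508 / 29.87 = 987.8808
CPM(wild-type rep2) = 77742 / 42.12 = 1845.7265
CPM(knockout rep1) = 79508 / 49.49 = 1606.5468
CPM(knockout rep2) = 66852 / 40.66 = 1644.1712
mean CPM(wild-type) = 1416.8037; mean CPM(knockout) = 1625.3590
Fold change = 1625.3590 / 1416.8037 = 1.14720
log2(1.14720) = 0.1981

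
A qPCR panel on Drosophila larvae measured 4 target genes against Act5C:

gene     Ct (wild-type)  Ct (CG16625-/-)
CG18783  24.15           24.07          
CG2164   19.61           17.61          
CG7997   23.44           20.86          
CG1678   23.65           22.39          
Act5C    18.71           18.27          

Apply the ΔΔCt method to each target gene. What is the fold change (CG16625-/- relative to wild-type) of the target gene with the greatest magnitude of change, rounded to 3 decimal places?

4.408

CG18783: ΔΔCt = (24.07−18.27) − (24.15−18.71) = 5.80 − 5.44 = 0.36; fold change = 2^-0.36 = 0.779
CG2164: ΔΔCt = (17.61−18.27) − (19.61−18.71) = -0.66 − 0.90 = -1.56; fold change = 2^1.56 = 2.949
CG7997: ΔΔCt = (20.86−18.27) − (23.44−18.71) = 2.59 − 4.73 = -2.14; fold change = 2^2.14 = 4.408
CG1678: ΔΔCt = (22.39−18.27) − (23.65−18.71) = 4.12 − 4.94 = -0.82; fold change = 2^0.82 = 1.765
CG7997 has the largest |ΔΔCt| = 2.14.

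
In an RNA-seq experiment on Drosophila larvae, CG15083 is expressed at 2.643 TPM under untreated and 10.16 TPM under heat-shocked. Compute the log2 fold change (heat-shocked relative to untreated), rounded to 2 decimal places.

Fold change = 10.16 / 2.643 = 3.8441
log2(3.8441) = 1.943

1.94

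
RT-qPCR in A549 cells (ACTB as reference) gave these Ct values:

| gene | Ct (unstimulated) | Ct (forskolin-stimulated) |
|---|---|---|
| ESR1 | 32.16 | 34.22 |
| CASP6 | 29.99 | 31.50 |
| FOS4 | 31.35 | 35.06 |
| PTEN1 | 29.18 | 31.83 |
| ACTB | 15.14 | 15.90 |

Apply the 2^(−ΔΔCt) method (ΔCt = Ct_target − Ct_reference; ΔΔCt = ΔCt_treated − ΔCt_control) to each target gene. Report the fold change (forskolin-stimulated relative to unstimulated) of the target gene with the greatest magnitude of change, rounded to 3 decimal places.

0.129

ESR1: ΔΔCt = (34.22−15.90) − (32.16−15.14) = 18.32 − 17.02 = 1.30; fold change = 2^-1.30 = 0.406
CASP6: ΔΔCt = (31.50−15.90) − (29.99−15.14) = 15.60 − 14.85 = 0.75; fold change = 2^-0.75 = 0.595
FOS4: ΔΔCt = (35.06−15.90) − (31.35−15.14) = 19.16 − 16.21 = 2.95; fold change = 2^-2.95 = 0.129
PTEN1: ΔΔCt = (31.83−15.90) − (29.18−15.14) = 15.93 − 14.04 = 1.89; fold change = 2^-1.89 = 0.270
FOS4 has the largest |ΔΔCt| = 2.95.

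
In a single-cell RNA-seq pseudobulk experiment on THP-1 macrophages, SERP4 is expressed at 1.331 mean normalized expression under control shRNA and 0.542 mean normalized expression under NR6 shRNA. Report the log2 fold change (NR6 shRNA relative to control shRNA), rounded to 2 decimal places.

-1.30

Fold change = 0.542 / 1.331 = 0.4072
log2(0.4072) = -1.296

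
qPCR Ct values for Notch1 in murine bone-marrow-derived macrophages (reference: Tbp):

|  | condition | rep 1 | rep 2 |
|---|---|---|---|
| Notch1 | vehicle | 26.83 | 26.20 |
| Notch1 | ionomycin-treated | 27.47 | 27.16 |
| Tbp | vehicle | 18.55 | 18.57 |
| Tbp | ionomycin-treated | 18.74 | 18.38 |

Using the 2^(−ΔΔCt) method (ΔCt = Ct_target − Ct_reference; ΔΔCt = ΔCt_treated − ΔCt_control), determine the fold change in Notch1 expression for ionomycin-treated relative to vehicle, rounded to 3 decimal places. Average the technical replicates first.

0.574

Mean Ct: Notch1 vehicle 26.515; Notch1 ionomycin-treated 27.315; Tbp vehicle 18.560; Tbp ionomycin-treated 18.560
ΔCt(vehicle) = 26.515 − 18.560 = 7.955
ΔCt(ionomycin-treated) = 27.315 − 18.560 = 8.755
ΔΔCt = 8.755 − 7.955 = 0.800
Fold change = 2^(−0.800) = 0.5743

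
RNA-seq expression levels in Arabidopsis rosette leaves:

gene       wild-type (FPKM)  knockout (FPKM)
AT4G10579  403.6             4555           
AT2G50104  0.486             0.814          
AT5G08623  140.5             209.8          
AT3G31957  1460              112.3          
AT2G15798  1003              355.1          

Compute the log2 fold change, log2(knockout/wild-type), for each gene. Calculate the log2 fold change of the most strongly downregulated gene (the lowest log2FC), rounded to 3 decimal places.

log2(4555/403.6) = 3.496  (AT4G10579)
log2(0.814/0.486) = 0.744  (AT2G50104)
log2(209.8/140.5) = 0.578  (AT5G08623)
log2(112.3/1460) = -3.701  (AT3G31957)
log2(355.1/1003) = -1.498  (AT2G15798)
AT3G31957 is most strongly downregulated.

-3.701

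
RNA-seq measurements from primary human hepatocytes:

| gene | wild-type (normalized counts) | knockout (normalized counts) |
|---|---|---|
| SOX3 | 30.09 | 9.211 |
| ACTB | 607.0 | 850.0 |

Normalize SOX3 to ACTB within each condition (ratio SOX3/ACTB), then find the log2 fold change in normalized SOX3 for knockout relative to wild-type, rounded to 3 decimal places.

-2.194

SOX3/ACTB (wild-type) = 30.09 / 607.0 = 0.049572
SOX3/ACTB (knockout) = 9.211 / 850.0 = 0.010836
Fold change = 0.010836 / 0.049572 = 0.2186
log2(0.2186) = -2.1936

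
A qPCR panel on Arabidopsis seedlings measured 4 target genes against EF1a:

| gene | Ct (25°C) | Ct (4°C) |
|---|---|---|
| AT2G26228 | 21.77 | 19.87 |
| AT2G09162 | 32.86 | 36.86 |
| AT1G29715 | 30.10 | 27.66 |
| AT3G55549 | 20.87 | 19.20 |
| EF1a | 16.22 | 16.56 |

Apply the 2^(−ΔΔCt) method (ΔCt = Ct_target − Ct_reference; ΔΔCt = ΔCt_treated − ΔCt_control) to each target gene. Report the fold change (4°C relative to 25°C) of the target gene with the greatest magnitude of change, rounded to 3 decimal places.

0.079

AT2G26228: ΔΔCt = (19.87−16.56) − (21.77−16.22) = 3.31 − 5.55 = -2.24; fold change = 2^2.24 = 4.724
AT2G09162: ΔΔCt = (36.86−16.56) − (32.86−16.22) = 20.30 − 16.64 = 3.66; fold change = 2^-3.66 = 0.079
AT1G29715: ΔΔCt = (27.66−16.56) − (30.10−16.22) = 11.10 − 13.88 = -2.78; fold change = 2^2.78 = 6.869
AT3G55549: ΔΔCt = (19.20−16.56) − (20.87−16.22) = 2.64 − 4.65 = -2.01; fold change = 2^2.01 = 4.028
AT2G09162 has the largest |ΔΔCt| = 3.66.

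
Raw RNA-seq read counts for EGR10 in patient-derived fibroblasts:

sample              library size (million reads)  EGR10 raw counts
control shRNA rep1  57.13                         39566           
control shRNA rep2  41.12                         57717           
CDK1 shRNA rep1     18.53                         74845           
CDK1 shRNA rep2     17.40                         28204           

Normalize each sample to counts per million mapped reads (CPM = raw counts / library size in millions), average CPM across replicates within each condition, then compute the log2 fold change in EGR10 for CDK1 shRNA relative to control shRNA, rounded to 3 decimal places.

1.433

CPM(control shRNA rep1) = 39566 / 57.13 = 692.5608
CPM(control shRNA rep2) = 57717 / 41.12 = 1403.6235
CPM(CDK1 shRNA rep1) = 74845 / 18.53 = 4039.1257
CPM(CDK1 shRNA rep2) = 28204 / 17.40 = 1620.9195
mean CPM(control shRNA) = 1048.0922; mean CPM(CDK1 shRNA) = 2830.0226
Fold change = 2830.0226 / 1048.0922 = 2.70017
log2(2.70017) = 1.4330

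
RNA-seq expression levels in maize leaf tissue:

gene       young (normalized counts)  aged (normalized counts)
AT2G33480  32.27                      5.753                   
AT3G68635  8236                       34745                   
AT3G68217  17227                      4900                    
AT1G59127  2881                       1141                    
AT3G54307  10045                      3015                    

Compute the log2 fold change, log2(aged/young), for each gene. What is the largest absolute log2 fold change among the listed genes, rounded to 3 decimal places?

log2(5.753/32.27) = -2.488  (AT2G33480)
log2(34745/8236) = 2.077  (AT3G68635)
log2(4900/17227) = -1.814  (AT3G68217)
log2(1141/2881) = -1.336  (AT1G59127)
log2(3015/10045) = -1.736  (AT3G54307)
The largest magnitude belongs to AT2G33480.

2.488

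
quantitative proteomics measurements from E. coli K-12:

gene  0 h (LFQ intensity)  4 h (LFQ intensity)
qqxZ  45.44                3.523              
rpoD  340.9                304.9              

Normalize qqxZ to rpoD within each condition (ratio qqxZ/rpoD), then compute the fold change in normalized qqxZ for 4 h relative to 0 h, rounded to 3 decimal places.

0.087

qqxZ/rpoD (0 h) = 45.44 / 340.9 = 0.13329
qqxZ/rpoD (4 h) = 3.523 / 304.9 = 0.011555
Fold change = 0.011555 / 0.13329 = 0.0867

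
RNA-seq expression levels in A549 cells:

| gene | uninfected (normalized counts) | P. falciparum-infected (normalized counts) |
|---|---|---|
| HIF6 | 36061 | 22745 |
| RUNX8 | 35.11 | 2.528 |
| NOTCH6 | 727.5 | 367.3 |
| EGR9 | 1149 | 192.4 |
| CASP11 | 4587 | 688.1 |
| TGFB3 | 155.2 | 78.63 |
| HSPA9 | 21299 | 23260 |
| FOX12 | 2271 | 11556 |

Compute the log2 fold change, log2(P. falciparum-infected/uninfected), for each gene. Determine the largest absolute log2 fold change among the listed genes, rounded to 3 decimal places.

3.796

log2(22745/36061) = -0.665  (HIF6)
log2(2.528/35.11) = -3.796  (RUNX8)
log2(367.3/727.5) = -0.986  (NOTCH6)
log2(192.4/1149) = -2.578  (EGR9)
log2(688.1/4587) = -2.737  (CASP11)
log2(78.63/155.2) = -0.981  (TGFB3)
log2(23260/21299) = 0.127  (HSPA9)
log2(11556/2271) = 2.347  (FOX12)
The largest magnitude belongs to RUNX8.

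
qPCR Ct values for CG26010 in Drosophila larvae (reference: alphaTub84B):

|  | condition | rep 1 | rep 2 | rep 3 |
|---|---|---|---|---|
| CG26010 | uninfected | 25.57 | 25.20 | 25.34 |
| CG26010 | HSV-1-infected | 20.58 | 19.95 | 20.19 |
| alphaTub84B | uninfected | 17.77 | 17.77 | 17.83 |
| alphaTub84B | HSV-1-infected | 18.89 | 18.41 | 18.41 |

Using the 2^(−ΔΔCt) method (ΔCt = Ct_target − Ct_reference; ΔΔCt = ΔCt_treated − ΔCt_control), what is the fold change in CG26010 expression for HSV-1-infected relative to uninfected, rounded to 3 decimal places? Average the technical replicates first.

Mean Ct: CG26010 uninfected 25.370; CG26010 HSV-1-infected 20.240; alphaTub84B uninfected 17.790; alphaTub84B HSV-1-infected 18.570
ΔCt(uninfected) = 25.370 − 17.790 = 7.580
ΔCt(HSV-1-infected) = 20.240 − 18.570 = 1.670
ΔΔCt = 1.670 − 7.580 = -5.910
Fold change = 2^(−(-5.910)) = 2^5.910 = 60.1295

60.129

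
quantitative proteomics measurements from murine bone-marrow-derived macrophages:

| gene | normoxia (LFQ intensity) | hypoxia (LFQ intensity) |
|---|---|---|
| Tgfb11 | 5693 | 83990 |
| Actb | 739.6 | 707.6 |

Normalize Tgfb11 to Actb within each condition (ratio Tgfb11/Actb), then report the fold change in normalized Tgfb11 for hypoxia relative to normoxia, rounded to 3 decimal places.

15.420

Tgfb11/Actb (normoxia) = 5693 / 739.6 = 7.6974
Tgfb11/Actb (hypoxia) = 83990 / 707.6 = 118.7
Fold change = 118.7 / 7.6974 = 15.4204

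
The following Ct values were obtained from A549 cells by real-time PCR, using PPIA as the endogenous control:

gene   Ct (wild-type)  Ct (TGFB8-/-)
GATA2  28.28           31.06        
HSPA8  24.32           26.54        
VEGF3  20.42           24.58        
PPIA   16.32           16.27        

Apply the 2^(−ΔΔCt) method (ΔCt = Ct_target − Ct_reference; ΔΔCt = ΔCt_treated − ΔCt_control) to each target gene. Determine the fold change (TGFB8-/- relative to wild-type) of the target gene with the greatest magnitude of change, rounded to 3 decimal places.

0.054

GATA2: ΔΔCt = (31.06−16.27) − (28.28−16.32) = 14.79 − 11.96 = 2.83; fold change = 2^-2.83 = 0.141
HSPA8: ΔΔCt = (26.54−16.27) − (24.32−16.32) = 10.27 − 8.00 = 2.27; fold change = 2^-2.27 = 0.207
VEGF3: ΔΔCt = (24.58−16.27) − (20.42−16.32) = 8.31 − 4.10 = 4.21; fold change = 2^-4.21 = 0.054
VEGF3 has the largest |ΔΔCt| = 4.21.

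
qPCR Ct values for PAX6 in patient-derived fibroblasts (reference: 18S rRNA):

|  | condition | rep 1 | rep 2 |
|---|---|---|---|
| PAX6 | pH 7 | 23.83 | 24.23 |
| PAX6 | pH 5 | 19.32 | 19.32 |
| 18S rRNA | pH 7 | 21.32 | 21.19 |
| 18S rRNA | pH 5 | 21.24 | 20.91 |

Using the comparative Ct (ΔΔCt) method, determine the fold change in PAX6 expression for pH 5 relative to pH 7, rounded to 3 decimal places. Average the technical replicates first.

23.103

Mean Ct: PAX6 pH 7 24.030; PAX6 pH 5 19.320; 18S rRNA pH 7 21.255; 18S rRNA pH 5 21.075
ΔCt(pH 7) = 24.030 − 21.255 = 2.775
ΔCt(pH 5) = 19.320 − 21.075 = -1.755
ΔΔCt = -1.755 − 2.775 = -4.530
Fold change = 2^(−(-4.530)) = 2^4.530 = 23.1029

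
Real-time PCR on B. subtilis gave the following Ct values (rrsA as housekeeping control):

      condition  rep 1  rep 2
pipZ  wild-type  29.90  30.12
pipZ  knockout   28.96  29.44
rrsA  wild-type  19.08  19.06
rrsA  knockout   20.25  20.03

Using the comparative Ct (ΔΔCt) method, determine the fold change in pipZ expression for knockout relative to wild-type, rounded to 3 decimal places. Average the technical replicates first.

3.681

Mean Ct: pipZ wild-type 30.010; pipZ knockout 29.200; rrsA wild-type 19.070; rrsA knockout 20.140
ΔCt(wild-type) = 30.010 − 19.070 = 10.940
ΔCt(knockout) = 29.200 − 20.140 = 9.060
ΔΔCt = 9.060 − 10.940 = -1.880
Fold change = 2^(−(-1.880)) = 2^1.880 = 3.6808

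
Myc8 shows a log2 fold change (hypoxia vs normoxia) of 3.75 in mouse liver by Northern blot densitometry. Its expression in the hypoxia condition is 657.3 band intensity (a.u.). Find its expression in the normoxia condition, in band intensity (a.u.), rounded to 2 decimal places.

48.85

Fold change = 2^(3.75) = 13.4543
normoxia expression = 657.3 / 13.4543 = 48.85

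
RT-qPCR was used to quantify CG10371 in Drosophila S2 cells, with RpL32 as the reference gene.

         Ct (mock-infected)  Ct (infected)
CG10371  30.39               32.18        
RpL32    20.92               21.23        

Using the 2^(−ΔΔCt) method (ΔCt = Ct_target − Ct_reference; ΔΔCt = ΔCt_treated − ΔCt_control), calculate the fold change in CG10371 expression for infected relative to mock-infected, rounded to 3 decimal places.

0.358

ΔCt(mock-infected) = 30.390 − 20.920 = 9.470
ΔCt(infected) = 32.180 − 21.230 = 10.950
ΔΔCt = 10.950 − 9.470 = 1.480
Fold change = 2^(−1.480) = 0.3585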